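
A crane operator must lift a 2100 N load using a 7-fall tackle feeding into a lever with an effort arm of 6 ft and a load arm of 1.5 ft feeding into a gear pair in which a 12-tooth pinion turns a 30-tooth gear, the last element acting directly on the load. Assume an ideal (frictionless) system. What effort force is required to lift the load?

30 N

Block-and-tackle MA = number of supporting rope parts = 7.
Lever MA = effort arm / load arm = 6/1.5 = 4.
Gear pair MA = 30/12 = 2.5.
Combined ideal MA = 7 × 4 × 2.5 = 70.
Effort = load / MA = 2100 / 70 = 30 N.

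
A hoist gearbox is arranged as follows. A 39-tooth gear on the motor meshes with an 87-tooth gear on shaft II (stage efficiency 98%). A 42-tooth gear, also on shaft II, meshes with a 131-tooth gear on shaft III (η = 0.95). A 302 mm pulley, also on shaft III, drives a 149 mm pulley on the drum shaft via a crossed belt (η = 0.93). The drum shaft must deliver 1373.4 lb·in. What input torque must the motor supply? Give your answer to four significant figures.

462.1 lb·in

Overall ratio R = 2.2308 × 3.119 × 0.49338 = 3.4329; overall efficiency η = 0.98 × 0.95 × 0.93 = 0.8658.
Input torque = output torque / (R × η) = 1373.4 / (3.4329 × 0.8658) = 462.07 lb·in.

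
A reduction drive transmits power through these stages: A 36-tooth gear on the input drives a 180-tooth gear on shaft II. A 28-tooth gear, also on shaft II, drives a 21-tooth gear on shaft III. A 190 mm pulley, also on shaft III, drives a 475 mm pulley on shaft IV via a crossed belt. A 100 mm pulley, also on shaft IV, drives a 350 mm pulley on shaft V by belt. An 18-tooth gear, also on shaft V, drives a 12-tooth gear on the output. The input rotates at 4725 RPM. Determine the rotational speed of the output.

216 RPM

gear mesh 180/36 = 5 → 4725/5 = 945 RPM
gear mesh 21/28 = 0.75 → 945/0.75 = 1260 RPM
belt 475/190 = 2.5 → 1260/2.5 = 504 RPM
belt 350/100 = 3.5 → 504/3.5 = 144 RPM
gear mesh 12/18 = 0.66667 → 144/0.66667 = 216 RPM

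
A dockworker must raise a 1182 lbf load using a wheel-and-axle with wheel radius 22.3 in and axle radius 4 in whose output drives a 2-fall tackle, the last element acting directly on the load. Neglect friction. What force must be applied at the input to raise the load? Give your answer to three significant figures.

106 lbf

Wheel-and-axle MA = R/r = 22.3/4 = 5.575.
Block-and-tackle MA = number of supporting rope parts = 2.
Combined ideal MA = 5.575 × 2 = 11.15.
Effort = load / MA = 1182 / 11.15 = 106.01 lbf.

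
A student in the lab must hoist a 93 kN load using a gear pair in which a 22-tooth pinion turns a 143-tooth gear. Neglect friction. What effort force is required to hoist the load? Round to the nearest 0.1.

Gear pair MA = 143/22 = 6.5.
Effort = load / MA = 93 / 6.5 = 14.308 kN.

14.3 kN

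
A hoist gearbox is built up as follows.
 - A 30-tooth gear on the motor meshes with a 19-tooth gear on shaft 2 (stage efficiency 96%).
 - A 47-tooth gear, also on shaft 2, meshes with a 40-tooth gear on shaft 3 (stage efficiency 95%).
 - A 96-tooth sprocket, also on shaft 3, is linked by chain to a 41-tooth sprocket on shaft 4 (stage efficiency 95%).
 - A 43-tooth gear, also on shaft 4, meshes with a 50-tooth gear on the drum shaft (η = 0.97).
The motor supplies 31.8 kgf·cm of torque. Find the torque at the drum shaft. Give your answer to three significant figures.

gear mesh 19/30 = 0.63333 → τ = 31.8·0.63333·0.96 = 19.334 kgf·cm
gear mesh 40/47 = 0.85106 → τ = 19.334·0.85106·0.95 = 15.632 kgf·cm
chain 41/96 = 0.42708 → τ = 15.632·0.42708·0.95 = 6.3424 kgf·cm
gear mesh 50/43 = 1.1628 → τ = 6.3424·1.1628·0.97 = 7.1536 kgf·cm

7.15 kgf·cm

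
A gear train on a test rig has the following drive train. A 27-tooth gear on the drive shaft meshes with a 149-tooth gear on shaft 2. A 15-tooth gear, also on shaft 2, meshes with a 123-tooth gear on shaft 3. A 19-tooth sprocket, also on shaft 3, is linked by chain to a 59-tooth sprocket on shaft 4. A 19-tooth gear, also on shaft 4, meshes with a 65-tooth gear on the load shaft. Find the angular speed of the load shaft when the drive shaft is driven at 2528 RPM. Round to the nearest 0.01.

gear mesh 149/27 = 5.5185 → 2528/5.5185 = 458.09 RPM
gear mesh 123/15 = 8.2 → 458.09/8.2 = 55.865 RPM
chain 59/19 = 3.1053 → 55.865/3.1053 = 17.99 RPM
gear mesh 65/19 = 3.4211 → 17.99/3.4211 = 5.2588 RPM

5.26 RPM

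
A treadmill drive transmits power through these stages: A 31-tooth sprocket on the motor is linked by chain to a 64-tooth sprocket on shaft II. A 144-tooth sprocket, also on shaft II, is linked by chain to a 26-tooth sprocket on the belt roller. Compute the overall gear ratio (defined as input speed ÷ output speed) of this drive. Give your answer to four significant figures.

Each stage contributes driven/driver: chain 64/31 = 2.0645, chain 26/144 = 0.18056.
Overall: 2.0645 × 0.18056 = 0.37276.

0.3728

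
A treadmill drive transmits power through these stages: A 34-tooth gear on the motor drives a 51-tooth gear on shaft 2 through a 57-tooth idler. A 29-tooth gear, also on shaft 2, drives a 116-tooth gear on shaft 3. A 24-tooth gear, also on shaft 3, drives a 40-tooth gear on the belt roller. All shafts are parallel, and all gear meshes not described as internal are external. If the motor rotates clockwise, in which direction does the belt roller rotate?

the motor → shaft 2: driver → idler → driven is 2 external meshes, 2 reversals → CW.
shaft 2 → shaft 3: external mesh, 1 reversal → CCW.
shaft 3 → the belt roller: external mesh, 1 reversal → CW.
4 reversals in total — an even number — so the belt roller turns the same way as the motor.

clockwise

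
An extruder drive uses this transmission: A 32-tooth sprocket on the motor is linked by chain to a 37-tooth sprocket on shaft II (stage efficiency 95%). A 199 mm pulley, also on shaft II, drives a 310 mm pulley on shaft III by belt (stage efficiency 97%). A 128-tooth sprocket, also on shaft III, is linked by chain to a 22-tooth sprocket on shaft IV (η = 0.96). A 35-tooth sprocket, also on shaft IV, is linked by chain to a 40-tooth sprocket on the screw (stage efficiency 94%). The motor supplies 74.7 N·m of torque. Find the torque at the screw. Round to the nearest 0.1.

After the chain (37/32): 74.7 × 1.1562 × 0.95 = 82.053 N·m
After the belt (310/199): 82.053 × 1.5578 × 0.97 = 123.99 N·m
After the chain (22/128): 123.99 × 0.17188 × 0.96 = 20.458 N·m
After the chain (40/35): 20.458 × 1.1429 × 0.94 = 21.978 N·m

22.0 N·m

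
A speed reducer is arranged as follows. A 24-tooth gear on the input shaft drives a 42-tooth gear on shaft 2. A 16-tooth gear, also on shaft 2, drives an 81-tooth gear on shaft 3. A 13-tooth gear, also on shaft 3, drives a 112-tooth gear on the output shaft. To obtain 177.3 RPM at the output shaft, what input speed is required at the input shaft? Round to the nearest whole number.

13533 RPM

Overall ratio R = 1.75 × 5.0625 × 8.6154 = 76.327.
Required input speed = output speed × R = 177.3 × 76.327 = 13533 RPM.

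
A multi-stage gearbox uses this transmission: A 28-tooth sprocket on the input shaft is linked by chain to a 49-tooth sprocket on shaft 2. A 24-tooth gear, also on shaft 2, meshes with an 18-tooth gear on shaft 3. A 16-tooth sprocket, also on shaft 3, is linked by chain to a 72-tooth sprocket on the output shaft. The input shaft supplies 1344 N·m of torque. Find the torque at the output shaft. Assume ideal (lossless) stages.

7938 N·m

After the chain (49/28): 1344 × 1.75 = 2352 N·m
After the gear mesh (18/24): 2352 × 0.75 = 1764 N·m
After the chain (72/16): 1764 × 4.5 = 7938 N·m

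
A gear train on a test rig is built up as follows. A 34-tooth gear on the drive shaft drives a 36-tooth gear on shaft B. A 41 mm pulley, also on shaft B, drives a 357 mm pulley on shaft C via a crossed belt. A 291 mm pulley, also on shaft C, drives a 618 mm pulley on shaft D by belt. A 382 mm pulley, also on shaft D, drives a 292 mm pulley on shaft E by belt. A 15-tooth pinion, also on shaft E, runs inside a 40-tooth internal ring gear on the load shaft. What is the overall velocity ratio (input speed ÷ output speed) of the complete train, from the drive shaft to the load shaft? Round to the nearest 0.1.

39.9

Each stage contributes driven/driver: gear mesh 36/34 = 1.0588, belt 357/41 = 8.7073, belt 618/291 = 2.1237, belt 292/382 = 0.7644, internal gear 40/15 = 2.6667.
Overall: 1.0588 × 8.7073 × 2.1237 × 0.7644 × 2.6667 = 39.911.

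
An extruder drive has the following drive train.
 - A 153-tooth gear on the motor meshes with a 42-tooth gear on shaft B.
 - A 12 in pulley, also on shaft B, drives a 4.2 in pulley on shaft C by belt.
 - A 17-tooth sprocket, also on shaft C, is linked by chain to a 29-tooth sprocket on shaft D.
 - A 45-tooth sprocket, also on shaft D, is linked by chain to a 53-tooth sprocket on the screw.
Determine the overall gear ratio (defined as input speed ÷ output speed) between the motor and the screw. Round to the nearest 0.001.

Each stage contributes driven/driver: gear mesh 42/153 = 0.27451, belt 4.2/12 = 0.35, chain 29/17 = 1.7059, chain 53/45 = 1.1778.
Overall: 0.27451 × 0.35 × 1.7059 × 1.1778 = 0.19304.

0.193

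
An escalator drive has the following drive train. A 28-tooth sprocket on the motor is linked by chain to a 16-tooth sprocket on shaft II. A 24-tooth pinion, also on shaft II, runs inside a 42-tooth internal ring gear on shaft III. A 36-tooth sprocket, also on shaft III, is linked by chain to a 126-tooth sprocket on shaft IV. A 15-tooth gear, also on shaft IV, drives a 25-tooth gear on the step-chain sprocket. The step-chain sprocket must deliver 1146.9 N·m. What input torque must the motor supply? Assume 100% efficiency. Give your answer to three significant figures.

197 N·m

Overall ratio R = 0.57143 × 1.75 × 3.5 × 1.6667 = 5.8333.
Input torque = output torque / R = 1146.9 / 5.8333 = 196.61 N·m.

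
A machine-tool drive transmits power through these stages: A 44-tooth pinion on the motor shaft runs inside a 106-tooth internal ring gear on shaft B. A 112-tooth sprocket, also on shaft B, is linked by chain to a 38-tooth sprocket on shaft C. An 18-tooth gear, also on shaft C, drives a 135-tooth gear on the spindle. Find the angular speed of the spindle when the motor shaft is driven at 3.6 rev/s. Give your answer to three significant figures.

0.587 rev/s

internal gear 106/44 = 2.4091 → 3.6/2.4091 = 1.4943 rev/s
chain 38/112 = 0.33929 → 1.4943/0.33929 = 4.4044 rev/s
gear mesh 135/18 = 7.5 → 4.4044/7.5 = 0.58725 rev/s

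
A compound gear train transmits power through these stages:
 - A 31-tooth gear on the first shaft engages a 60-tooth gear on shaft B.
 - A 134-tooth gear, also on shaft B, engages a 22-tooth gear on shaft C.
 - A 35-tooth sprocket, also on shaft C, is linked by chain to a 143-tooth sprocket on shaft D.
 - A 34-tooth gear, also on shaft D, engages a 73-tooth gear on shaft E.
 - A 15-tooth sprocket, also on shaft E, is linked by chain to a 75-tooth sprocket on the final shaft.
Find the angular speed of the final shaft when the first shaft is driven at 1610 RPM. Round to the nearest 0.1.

gear mesh 60/31 = 1.9355 → 1610/1.9355 = 831.83 RPM
gear mesh 22/134 = 0.16418 → 831.83/0.16418 = 5066.6 RPM
chain 143/35 = 4.0857 → 5066.6/4.0857 = 1240.1 RPM
gear mesh 73/34 = 2.1471 → 1240.1/2.1471 = 577.57 RPM
chain 75/15 = 5 → 577.57/5 = 115.51 RPM

115.5 RPM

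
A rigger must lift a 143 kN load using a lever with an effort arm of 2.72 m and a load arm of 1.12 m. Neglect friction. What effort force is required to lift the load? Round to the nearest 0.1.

Lever MA = effort arm / load arm = 2.72/1.12 = 2.4286.
Effort = load / MA = 143 / 2.4286 = 58.882 kN.

58.9 kN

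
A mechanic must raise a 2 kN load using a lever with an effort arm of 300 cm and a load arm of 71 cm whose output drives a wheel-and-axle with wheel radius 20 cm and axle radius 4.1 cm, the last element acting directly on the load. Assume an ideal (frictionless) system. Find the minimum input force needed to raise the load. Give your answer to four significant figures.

Lever MA = effort arm / load arm = 300/71 = 4.2254.
Wheel-and-axle MA = R/r = 20/4.1 = 4.878.
Combined ideal MA = 4.2254 × 4.878 = 20.611.
Effort = load / MA = 2 / 20.611 = 0.097033 kN.

0.09703 kN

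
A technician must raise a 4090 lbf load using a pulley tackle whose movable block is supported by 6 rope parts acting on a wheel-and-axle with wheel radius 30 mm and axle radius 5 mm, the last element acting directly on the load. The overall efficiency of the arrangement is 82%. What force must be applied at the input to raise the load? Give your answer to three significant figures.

Block-and-tackle MA = number of supporting rope parts = 6.
Wheel-and-axle MA = R/r = 30/5 = 6.
Combined ideal MA = 6 × 6 = 36.
Actual MA = 36 × 0.82 = 29.52.
Effort = load / actual MA = 4090 / 29.52 = 138.55 lbf.

139 lbf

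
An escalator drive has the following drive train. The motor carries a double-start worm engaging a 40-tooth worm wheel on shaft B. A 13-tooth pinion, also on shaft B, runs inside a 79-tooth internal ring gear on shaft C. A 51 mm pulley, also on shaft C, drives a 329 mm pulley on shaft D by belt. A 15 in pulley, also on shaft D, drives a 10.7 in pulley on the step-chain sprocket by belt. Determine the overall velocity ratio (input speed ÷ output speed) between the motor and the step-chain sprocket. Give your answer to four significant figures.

559.3

Each stage contributes driven/driver: worm 40/2 = 20, internal gear 79/13 = 6.0769, belt 329/51 = 6.451, belt 10.7/15 = 0.71333.
Overall: 20 × 6.0769 × 6.451 × 0.71333 = 559.28.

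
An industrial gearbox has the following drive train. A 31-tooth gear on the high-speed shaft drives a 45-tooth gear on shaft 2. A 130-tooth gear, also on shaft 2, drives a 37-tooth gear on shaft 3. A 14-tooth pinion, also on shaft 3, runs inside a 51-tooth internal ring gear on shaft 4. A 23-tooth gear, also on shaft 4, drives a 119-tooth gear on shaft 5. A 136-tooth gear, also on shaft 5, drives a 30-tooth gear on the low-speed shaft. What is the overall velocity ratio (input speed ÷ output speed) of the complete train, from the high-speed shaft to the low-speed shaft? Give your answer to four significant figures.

1.718

Each stage contributes driven/driver: gear mesh 45/31 = 1.4516, gear mesh 37/130 = 0.28462, internal gear 51/14 = 3.6429, gear mesh 119/23 = 5.1739, gear mesh 30/136 = 0.22059.
Overall: 1.4516 × 0.28462 × 3.6429 × 5.1739 × 0.22059 = 1.7177.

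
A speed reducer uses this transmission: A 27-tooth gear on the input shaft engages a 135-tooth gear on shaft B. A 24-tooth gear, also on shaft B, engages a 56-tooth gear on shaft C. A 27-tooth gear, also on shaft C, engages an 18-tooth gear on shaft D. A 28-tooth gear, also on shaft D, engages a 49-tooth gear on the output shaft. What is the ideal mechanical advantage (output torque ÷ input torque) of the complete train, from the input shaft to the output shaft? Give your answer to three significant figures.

13.6

Each stage contributes driven/driver: gear mesh 135/27 = 5, gear mesh 56/24 = 2.3333, gear mesh 18/27 = 0.66667, gear mesh 49/28 = 1.75.
Overall: 5 × 2.3333 × 0.66667 × 1.75 = 13.611.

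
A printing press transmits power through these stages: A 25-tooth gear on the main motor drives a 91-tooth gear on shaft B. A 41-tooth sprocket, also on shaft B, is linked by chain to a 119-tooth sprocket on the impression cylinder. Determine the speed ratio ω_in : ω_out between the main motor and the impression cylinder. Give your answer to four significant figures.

10.56

Each stage contributes driven/driver: gear mesh 91/25 = 3.64, chain 119/41 = 2.9024.
Overall: 3.64 × 2.9024 = 10.565.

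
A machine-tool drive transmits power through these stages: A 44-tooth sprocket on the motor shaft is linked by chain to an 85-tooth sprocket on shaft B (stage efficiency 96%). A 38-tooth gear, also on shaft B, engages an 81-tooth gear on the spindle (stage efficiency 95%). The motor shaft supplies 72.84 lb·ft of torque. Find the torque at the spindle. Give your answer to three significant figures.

274 lb·ft

After the chain (85/44): 72.84 × 1.9318 × 0.96 = 135.09 lb·ft
After the gear mesh (81/38): 135.09 × 2.1316 × 0.95 = 273.55 lb·ft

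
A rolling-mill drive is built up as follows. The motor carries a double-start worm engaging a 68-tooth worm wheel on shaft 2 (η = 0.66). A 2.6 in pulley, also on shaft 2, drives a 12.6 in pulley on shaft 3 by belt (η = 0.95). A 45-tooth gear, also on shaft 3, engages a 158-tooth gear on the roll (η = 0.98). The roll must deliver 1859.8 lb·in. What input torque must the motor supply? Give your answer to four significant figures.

5.232 lb·in

Overall ratio R = 34 × 4.8462 × 3.5111 = 578.52; overall efficiency η = 0.66 × 0.95 × 0.98 = 0.6145.
Input torque = output torque / (R × η) = 1859.8 / (578.52 × 0.6145) = 5.2318 lb·in.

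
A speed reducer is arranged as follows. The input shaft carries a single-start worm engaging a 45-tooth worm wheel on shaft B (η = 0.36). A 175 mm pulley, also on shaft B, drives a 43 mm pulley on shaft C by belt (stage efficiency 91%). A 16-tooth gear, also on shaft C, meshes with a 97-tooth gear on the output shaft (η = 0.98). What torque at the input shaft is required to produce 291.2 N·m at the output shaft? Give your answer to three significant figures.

Overall ratio R = 45 × 0.24571 × 6.0625 = 67.034; overall efficiency η = 0.36 × 0.91 × 0.98 = 0.3210.
Input torque = output torque / (R × η) = 291.2 / (67.034 × 0.3210) = 13.531 N·m.

13.5 N·m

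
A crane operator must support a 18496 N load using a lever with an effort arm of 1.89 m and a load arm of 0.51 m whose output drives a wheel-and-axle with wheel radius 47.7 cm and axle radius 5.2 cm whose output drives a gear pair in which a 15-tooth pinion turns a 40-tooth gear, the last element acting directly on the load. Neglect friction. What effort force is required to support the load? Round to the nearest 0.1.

Lever MA = effort arm / load arm = 1.89/0.51 = 3.7059.
Wheel-and-axle MA = R/r = 47.7/5.2 = 9.1731.
Gear pair MA = 40/15 = 2.6667.
Combined ideal MA = 3.7059 × 9.1731 × 2.6667 = 90.652.
Effort = load / MA = 18496 / 90.652 = 204.03 N.

204.0 N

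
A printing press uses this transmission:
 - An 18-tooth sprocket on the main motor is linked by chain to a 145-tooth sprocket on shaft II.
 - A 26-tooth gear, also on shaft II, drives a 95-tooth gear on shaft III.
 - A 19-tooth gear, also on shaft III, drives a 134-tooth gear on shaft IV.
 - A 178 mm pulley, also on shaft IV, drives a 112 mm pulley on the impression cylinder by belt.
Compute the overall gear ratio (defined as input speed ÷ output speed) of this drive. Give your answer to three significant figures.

Each stage contributes driven/driver: chain 145/18 = 8.0556, gear mesh 95/26 = 3.6538, gear mesh 134/19 = 7.0526, belt 112/178 = 0.62921.
Overall: 8.0556 × 3.6538 × 7.0526 × 0.62921 = 130.62.

131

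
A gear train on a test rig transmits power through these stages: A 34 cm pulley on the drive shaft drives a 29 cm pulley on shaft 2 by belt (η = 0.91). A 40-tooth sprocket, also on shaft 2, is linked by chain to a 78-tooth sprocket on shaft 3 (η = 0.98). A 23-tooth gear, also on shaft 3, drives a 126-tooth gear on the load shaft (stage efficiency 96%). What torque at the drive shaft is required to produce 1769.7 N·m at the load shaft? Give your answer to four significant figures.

Overall ratio R = 0.85294 × 1.95 × 5.4783 = 9.1116; overall efficiency η = 0.91 × 0.98 × 0.96 = 0.8561.
Input torque = output torque / (R × η) = 1769.7 / (9.1116 × 0.8561) = 226.86 N·m.

226.9 N·m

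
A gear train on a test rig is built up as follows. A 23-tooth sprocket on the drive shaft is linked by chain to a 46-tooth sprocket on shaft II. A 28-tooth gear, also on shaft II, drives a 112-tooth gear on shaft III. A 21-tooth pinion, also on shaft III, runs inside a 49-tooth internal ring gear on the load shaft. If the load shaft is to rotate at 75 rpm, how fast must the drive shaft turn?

1400 rpm

Overall ratio R = 2 × 4 × 2.3333 = 18.667.
Required input speed = output speed × R = 75 × 18.667 = 1400 rpm.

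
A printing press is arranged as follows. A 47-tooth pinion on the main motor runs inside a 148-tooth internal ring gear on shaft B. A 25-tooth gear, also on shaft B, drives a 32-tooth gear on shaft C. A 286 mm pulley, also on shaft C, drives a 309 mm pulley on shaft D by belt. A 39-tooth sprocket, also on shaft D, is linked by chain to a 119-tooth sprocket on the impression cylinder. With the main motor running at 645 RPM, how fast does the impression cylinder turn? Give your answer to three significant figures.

48.5 RPM

Internal gear: ratio = 148/47 = 3.1489, so shaft B turns at 645 / 3.1489 = 204.83 RPM.
Gear mesh: ratio = 32/25 = 1.28, so shaft C turns at 204.83 / 1.28 = 160.02 RPM.
Belt: ratio = 309/286 = 1.0804, so shaft D turns at 160.02 / 1.0804 = 148.11 RPM.
Chain: ratio = 119/39 = 3.0513, so the impression cylinder turns at 148.11 / 3.0513 = 48.541 RPM.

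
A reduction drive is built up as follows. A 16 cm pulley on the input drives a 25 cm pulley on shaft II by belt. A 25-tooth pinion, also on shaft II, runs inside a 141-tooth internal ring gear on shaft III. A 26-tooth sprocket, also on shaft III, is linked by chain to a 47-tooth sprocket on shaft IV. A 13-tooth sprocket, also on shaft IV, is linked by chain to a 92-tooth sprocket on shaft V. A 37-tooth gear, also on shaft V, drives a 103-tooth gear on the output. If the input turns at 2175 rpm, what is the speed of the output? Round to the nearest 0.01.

Belt: ratio = 25/16 = 1.5625, so shaft II turns at 2175 / 1.5625 = 1392 rpm.
Internal gear: ratio = 141/25 = 5.64, so shaft III turns at 1392 / 5.64 = 246.81 rpm.
Chain: ratio = 47/26 = 1.8077, so shaft IV turns at 246.81 / 1.8077 = 136.53 rpm.
Chain: ratio = 92/13 = 7.0769, so shaft V turns at 136.53 / 7.0769 = 19.293 rpm.
Gear mesh: ratio = 103/37 = 2.7838, so the output turns at 19.293 / 2.7838 = 6.9304 rpm.

6.93 rpm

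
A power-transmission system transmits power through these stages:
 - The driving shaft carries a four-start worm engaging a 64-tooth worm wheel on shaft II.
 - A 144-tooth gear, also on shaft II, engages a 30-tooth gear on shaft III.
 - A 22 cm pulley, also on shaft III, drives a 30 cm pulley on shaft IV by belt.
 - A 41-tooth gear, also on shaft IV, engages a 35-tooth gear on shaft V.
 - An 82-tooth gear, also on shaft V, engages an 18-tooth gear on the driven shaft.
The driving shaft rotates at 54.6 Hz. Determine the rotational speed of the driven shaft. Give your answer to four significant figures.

Worm: ratio = 64/4 = 16, so shaft II turns at 54.6 / 16 = 3.4125 Hz.
Gear mesh: ratio = 30/144 = 0.20833, so shaft III turns at 3.4125 / 0.20833 = 16.38 Hz.
Belt: ratio = 30/22 = 1.3636, so shaft IV turns at 16.38 / 1.3636 = 12.012 Hz.
Gear mesh: ratio = 35/41 = 0.85366, so shaft V turns at 12.012 / 0.85366 = 14.071 Hz.
Gear mesh: ratio = 18/82 = 0.21951, so the driven shaft turns at 14.071 / 0.21951 = 64.102 Hz.

64.10 Hz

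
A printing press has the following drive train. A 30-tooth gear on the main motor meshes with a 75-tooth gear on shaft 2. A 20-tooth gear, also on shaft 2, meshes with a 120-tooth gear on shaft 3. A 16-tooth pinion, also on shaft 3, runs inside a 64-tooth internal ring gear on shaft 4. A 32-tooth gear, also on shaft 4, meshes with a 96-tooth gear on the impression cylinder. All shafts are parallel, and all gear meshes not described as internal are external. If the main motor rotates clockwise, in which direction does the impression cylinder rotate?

counterclockwise

the main motor → shaft 2: external mesh, 1 reversal → CCW.
shaft 2 → shaft 3: external mesh, 1 reversal → CW.
shaft 3 → shaft 4: internal mesh, same direction → CW.
shaft 4 → the impression cylinder: external mesh, 1 reversal → CCW.
3 reversals in total — an odd number — so the impression cylinder turns opposite to the main motor.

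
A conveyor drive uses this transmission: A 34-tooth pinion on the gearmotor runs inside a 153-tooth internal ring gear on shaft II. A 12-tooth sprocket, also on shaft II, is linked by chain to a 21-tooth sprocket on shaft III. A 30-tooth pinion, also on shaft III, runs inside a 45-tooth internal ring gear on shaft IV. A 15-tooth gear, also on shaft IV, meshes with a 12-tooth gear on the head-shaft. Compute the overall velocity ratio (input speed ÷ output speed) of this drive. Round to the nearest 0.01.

Each stage contributes driven/driver: internal gear 153/34 = 4.5, chain 21/12 = 1.75, internal gear 45/30 = 1.5, gear mesh 12/15 = 0.8.
Overall: 4.5 × 1.75 × 1.5 × 0.8 = 9.45.

9.45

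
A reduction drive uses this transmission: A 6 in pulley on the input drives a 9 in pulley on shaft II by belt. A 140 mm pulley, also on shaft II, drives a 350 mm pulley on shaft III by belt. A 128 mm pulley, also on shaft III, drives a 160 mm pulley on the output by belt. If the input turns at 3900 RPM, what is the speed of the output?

Belt: ratio = 9/6 = 1.5, so shaft II turns at 3900 / 1.5 = 2600 RPM.
Belt: ratio = 350/140 = 2.5, so shaft III turns at 2600 / 2.5 = 1040 RPM.
Belt: ratio = 160/128 = 1.25, so the output turns at 1040 / 1.25 = 832 RPM.

832 RPM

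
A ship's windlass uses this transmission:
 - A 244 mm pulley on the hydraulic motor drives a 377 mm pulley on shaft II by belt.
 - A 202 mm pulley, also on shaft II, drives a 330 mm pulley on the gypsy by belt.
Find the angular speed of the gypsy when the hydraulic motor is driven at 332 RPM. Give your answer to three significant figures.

132 RPM

the hydraulic motor → shaft II (belt, 377/244): 332 ÷ 1.5451 = 214.88 RPM
shaft II → the gypsy (belt, 330/202): 214.88 ÷ 1.6337 = 131.53 RPM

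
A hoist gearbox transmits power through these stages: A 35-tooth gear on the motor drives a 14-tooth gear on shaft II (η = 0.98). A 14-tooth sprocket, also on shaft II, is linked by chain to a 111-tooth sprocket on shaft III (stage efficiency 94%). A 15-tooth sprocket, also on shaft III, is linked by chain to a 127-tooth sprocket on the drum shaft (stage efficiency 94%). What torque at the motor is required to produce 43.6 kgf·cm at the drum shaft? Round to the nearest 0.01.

1.88 kgf·cm

Overall ratio R = 0.4 × 7.9286 × 8.4667 = 26.851; overall efficiency η = 0.98 × 0.94 × 0.94 = 0.8659.
Input torque = output torque / (R × η) = 43.6 / (26.851 × 0.8659) = 1.8752 kgf·cm.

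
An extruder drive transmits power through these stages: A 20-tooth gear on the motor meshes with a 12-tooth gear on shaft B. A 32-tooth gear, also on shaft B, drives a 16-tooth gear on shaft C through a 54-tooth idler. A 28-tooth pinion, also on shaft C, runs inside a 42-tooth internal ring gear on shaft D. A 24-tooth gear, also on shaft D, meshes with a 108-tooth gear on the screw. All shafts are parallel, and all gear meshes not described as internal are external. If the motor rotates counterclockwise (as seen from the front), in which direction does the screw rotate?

the motor → shaft B: external mesh, 1 reversal → CW.
shaft B → shaft C: driver → idler → driven is 2 external meshes, 2 reversals → CW.
shaft C → shaft D: internal mesh, same direction → CW.
shaft D → the screw: external mesh, 1 reversal → CCW.
4 reversals in total — an even number — so the screw turns the same way as the motor.

counterclockwise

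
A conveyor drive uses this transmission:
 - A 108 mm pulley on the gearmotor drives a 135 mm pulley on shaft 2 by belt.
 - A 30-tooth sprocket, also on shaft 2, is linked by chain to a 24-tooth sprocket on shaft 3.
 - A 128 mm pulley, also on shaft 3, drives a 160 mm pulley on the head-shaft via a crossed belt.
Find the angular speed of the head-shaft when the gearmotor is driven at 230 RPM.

Belt: ratio = 135/108 = 1.25, so shaft 2 turns at 230 / 1.25 = 184 RPM.
Chain: ratio = 24/30 = 0.8, so shaft 3 turns at 184 / 0.8 = 230 RPM.
Belt: ratio = 160/128 = 1.25, so the head-shaft turns at 230 / 1.25 = 184 RPM.

184 RPM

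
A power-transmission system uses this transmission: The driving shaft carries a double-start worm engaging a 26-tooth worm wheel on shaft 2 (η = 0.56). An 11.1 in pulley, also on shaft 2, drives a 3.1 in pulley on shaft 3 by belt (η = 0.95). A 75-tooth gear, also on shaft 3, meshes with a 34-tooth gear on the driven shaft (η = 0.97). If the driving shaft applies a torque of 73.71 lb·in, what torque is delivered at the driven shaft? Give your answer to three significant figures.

worm 26/2 = 13 → τ = 73.71·13·0.56 = 536.61 lb·in
belt 3.1/11.1 = 0.27928 → τ = 536.61·0.27928·0.95 = 142.37 lb·in
gear mesh 34/75 = 0.45333 → τ = 142.37·0.45333·0.97 = 62.605 lb·in

62.6 lb·in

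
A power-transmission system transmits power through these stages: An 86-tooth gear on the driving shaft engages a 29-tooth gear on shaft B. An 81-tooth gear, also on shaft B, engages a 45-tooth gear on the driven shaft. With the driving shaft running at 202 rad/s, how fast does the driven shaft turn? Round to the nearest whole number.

1078 rad/s

gear mesh 29/86 = 0.33721 → 202/0.33721 = 599.03 rad/s
gear mesh 45/81 = 0.55556 → 599.03/0.55556 = 1078.3 rad/s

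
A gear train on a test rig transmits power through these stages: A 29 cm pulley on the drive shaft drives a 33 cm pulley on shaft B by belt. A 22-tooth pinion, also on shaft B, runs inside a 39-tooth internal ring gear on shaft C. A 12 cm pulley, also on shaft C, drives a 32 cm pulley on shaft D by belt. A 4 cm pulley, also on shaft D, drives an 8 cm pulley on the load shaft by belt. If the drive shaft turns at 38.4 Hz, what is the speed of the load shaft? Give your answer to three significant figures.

3.57 Hz

belt 33/29 = 1.1379 → 38.4/1.1379 = 33.745 Hz
internal gear 39/22 = 1.7727 → 33.745/1.7727 = 19.036 Hz
belt 32/12 = 2.6667 → 19.036/2.6667 = 7.1385 Hz
belt 8/4 = 2 → 7.1385/2 = 3.5692 Hz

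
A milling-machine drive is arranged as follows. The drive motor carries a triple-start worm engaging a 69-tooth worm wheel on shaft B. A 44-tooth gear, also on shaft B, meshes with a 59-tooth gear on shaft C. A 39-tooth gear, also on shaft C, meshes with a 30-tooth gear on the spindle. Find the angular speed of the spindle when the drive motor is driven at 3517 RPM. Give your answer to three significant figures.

Worm: ratio = 69/3 = 23, so shaft B turns at 3517 / 23 = 152.91 RPM.
Gear mesh: ratio = 59/44 = 1.3409, so shaft C turns at 152.91 / 1.3409 = 114.04 RPM.
Gear mesh: ratio = 30/39 = 0.76923, so the spindle turns at 114.04 / 0.76923 = 148.25 RPM.

148 RPM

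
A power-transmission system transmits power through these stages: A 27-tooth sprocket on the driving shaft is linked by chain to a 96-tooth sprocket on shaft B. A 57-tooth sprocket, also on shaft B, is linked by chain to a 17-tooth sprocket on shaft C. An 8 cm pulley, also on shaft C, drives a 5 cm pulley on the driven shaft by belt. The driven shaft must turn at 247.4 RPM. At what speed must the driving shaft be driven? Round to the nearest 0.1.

Overall ratio R = 3.5556 × 0.29825 × 0.625 = 0.66277.
Required input speed = output speed × R = 247.4 × 0.66277 = 163.97 RPM.

164.0 RPM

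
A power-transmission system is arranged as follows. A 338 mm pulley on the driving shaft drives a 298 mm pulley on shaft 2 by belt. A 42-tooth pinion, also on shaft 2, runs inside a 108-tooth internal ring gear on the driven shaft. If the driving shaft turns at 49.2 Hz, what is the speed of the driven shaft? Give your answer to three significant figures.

the driving shaft → shaft 2 (belt, 298/338): 49.2 ÷ 0.88166 = 55.804 Hz
shaft 2 → the driven shaft (internal gear, 108/42): 55.804 ÷ 2.5714 = 21.702 Hz

21.7 Hz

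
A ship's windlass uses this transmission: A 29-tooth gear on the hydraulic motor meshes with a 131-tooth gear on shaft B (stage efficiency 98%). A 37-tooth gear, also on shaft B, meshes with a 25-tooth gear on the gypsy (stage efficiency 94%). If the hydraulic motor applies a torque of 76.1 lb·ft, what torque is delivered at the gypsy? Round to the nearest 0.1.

214.0 lb·ft

After the gear mesh (131/29): 76.1 × 4.5172 × 0.98 = 336.89 lb·ft
After the gear mesh (25/37): 336.89 × 0.67568 × 0.94 = 213.97 lb·ft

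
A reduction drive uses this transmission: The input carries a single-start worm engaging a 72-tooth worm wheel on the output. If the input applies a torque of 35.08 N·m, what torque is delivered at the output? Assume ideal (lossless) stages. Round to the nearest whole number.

After the worm (72/1): 35.08 × 72 = 2525.8 N·m

2526 N·m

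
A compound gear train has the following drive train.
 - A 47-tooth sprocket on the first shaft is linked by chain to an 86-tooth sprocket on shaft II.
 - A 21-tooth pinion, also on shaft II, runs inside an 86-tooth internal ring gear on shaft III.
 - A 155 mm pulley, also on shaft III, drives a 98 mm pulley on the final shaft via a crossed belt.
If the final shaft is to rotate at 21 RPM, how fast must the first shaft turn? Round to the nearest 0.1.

Overall ratio R = 1.8298 × 4.0952 × 0.63226 = 4.7378.
Required input speed = output speed × R = 21 × 4.7378 = 99.493 RPM.

99.5 RPM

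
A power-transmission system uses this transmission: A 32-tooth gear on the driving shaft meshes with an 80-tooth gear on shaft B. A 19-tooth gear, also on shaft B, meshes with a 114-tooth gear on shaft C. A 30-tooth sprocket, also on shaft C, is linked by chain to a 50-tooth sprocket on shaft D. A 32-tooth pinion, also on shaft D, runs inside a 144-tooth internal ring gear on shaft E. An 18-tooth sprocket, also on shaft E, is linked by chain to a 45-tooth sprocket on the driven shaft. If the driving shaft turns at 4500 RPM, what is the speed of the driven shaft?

16 RPM

Gear mesh: ratio = 80/32 = 2.5, so shaft B turns at 4500 / 2.5 = 1800 RPM.
Gear mesh: ratio = 114/19 = 6, so shaft C turns at 1800 / 6 = 300 RPM.
Chain: ratio = 50/30 = 1.6667, so shaft D turns at 300 / 1.6667 = 180 RPM.
Internal gear: ratio = 144/32 = 4.5, so shaft E turns at 180 / 4.5 = 40 RPM.
Chain: ratio = 45/18 = 2.5, so the driven shaft turns at 40 / 2.5 = 16 RPM.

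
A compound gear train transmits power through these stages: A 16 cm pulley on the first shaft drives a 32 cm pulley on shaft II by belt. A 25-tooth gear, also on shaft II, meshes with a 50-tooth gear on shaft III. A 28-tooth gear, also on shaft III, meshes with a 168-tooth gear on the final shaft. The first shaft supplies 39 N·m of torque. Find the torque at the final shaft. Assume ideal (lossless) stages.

936 N·m

After the belt (32/16): 39 × 2 = 78 N·m
After the gear mesh (50/25): 78 × 2 = 156 N·m
After the gear mesh (168/28): 156 × 6 = 936 N·m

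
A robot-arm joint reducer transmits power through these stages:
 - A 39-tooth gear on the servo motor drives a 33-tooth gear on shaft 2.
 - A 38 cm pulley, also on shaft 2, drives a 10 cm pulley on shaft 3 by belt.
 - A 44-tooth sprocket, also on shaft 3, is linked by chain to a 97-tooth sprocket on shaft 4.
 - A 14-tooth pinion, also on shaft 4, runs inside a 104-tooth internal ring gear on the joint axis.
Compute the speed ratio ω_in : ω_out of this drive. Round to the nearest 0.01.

3.65

Each stage contributes driven/driver: gear mesh 33/39 = 0.84615, belt 10/38 = 0.26316, chain 97/44 = 2.2045, internal gear 104/14 = 7.4286.
Overall: 0.84615 × 0.26316 × 2.2045 × 7.4286 = 3.6466.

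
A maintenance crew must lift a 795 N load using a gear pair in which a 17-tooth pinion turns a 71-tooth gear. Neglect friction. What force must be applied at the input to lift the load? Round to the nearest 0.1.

190.4 N

Gear pair MA = 71/17 = 4.1765.
Effort = load / MA = 795 / 4.1765 = 190.35 N.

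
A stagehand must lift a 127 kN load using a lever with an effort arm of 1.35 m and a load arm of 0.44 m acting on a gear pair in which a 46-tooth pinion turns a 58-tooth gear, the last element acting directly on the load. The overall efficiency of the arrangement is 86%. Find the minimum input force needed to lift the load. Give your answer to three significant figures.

Lever MA = effort arm / load arm = 1.35/0.44 = 3.0682.
Gear pair MA = 58/46 = 1.2609.
Combined ideal MA = 3.0682 × 1.2609 = 3.8686.
Actual MA = 3.8686 × 0.86 = 3.327.
Effort = load / actual MA = 127 / 3.327 = 38.173 kN.

38.2 kN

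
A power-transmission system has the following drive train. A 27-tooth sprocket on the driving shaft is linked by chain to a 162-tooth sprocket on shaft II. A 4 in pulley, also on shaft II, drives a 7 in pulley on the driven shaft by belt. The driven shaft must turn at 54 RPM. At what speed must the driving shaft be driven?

567 RPM

Overall ratio R = 6 × 1.75 = 10.5.
Required input speed = output speed × R = 54 × 10.5 = 567 RPM.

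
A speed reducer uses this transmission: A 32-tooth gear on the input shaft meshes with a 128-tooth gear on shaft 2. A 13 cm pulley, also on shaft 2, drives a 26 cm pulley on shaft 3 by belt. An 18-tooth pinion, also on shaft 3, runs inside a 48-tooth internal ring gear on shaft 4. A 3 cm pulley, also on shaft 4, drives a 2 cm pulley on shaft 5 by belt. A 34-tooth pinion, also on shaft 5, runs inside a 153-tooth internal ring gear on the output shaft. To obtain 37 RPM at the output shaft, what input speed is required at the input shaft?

Overall ratio R = 4 × 2 × 2.6667 × 0.66667 × 4.5 = 64.
Required input speed = output speed × R = 37 × 64 = 2368 RPM.

2368 RPM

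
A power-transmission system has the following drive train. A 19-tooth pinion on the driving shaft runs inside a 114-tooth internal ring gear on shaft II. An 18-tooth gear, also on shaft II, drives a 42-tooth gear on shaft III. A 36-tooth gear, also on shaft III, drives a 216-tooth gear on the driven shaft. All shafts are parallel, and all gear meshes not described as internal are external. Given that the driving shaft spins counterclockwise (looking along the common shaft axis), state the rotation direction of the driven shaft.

the driving shaft → shaft II: internal mesh, same direction → CCW.
shaft II → shaft III: external mesh, 1 reversal → CW.
shaft III → the driven shaft: external mesh, 1 reversal → CCW.
2 reversals in total — an even number — so the driven shaft turns the same way as the driving shaft.

counterclockwise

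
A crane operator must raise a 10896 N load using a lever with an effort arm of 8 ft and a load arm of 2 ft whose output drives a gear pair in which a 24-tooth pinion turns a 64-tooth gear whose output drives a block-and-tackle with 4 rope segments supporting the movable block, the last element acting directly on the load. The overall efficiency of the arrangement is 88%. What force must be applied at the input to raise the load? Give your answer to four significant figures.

290.2 N

Lever MA = effort arm / load arm = 8/2 = 4.
Gear pair MA = 64/24 = 2.6667.
Block-and-tackle MA = number of supporting rope parts = 4.
Combined ideal MA = 4 × 2.6667 × 4 = 42.667.
Actual MA = 42.667 × 0.88 = 37.547.
Effort = load / actual MA = 10896 / 37.547 = 290.2 N.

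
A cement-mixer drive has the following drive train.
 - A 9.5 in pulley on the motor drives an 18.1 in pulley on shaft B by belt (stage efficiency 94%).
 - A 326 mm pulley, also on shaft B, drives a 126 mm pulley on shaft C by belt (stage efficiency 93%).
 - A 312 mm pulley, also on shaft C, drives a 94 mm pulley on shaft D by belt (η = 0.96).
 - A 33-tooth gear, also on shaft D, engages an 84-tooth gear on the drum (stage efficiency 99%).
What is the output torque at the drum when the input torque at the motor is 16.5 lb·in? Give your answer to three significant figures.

After the belt (18.1/9.5): 16.5 × 1.9053 × 0.94 = 29.551 lb·in
After the belt (126/326): 29.551 × 0.3865 × 0.93 = 10.622 lb·in
After the belt (94/312): 10.622 × 0.30128 × 0.96 = 3.0722 lb·in
After the gear mesh (84/33): 3.0722 × 2.5455 × 0.99 = 7.7419 lb·in

7.74 lb·in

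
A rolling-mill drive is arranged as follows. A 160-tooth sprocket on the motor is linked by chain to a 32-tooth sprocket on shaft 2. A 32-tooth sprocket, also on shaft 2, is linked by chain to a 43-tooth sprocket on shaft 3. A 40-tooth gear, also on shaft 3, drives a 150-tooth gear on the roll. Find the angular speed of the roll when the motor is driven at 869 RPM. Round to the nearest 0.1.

the motor → shaft 2 (chain, 32/160): 869 ÷ 0.2 = 4345 RPM
shaft 2 → shaft 3 (chain, 43/32): 4345 ÷ 1.3438 = 3233.5 RPM
shaft 3 → the roll (gear mesh, 150/40): 3233.5 ÷ 3.75 = 862.26 RPM

862.3 RPM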